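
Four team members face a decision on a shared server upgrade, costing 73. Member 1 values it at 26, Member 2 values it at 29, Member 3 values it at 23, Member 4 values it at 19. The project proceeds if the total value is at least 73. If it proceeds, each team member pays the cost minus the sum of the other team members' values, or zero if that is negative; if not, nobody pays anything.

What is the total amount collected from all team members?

7

Total value 97 ≥ cost 73, so it is built.
Member 1: others sum to 71; max(0, 73 - 71) = 2.
Member 2: others sum to 68; max(0, 73 - 68) = 5.
Member 3: others sum to 74; max(0, 73 - 74) = 0.
Member 4: others sum to 78; max(0, 73 - 78) = 0.
Total collected = 2 + 5 + 0 + 0 = 7.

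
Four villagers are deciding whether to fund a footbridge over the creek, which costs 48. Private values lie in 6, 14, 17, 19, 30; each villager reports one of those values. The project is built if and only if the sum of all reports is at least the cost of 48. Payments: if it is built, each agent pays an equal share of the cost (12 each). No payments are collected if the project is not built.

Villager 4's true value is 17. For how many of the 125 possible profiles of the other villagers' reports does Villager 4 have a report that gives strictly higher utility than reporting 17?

Others report (6, 6, 6): truth gives 0; report 30 gives 5 > 0. Violating.
Others report (6, 6, 14): truth gives 0; report 30 gives 5 > 0. Violating.
Others report (6, 6, 17): truth gives 0; report 19 gives 5 > 0. Violating.
Others report (6, 14, 6): truth gives 0; report 30 gives 5 > 0. Violating.
Others report (6, 6, 19): truth gives 5; no alternative beats it.
Others report (6, 6, 30): truth gives 5; no alternative beats it.
(Checking all 125 profiles: 7 have a profitable deviation, 118 do not.)

7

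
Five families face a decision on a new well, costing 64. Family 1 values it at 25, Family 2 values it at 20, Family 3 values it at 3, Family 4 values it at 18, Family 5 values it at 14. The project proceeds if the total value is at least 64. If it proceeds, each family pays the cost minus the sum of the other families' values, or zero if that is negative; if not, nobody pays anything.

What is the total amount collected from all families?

Total value 80 ≥ cost 64, so it is built.
Family 1: others sum to 55; max(0, 64 - 55) = 9.
Family 2: others sum to 60; max(0, 64 - 60) = 4.
Family 3: others sum to 77; max(0, 64 - 77) = 0.
Family 4: others sum to 62; max(0, 64 - 62) = 2.
Family 5: others sum to 66; max(0, 64 - 66) = 0.
Total collected = 9 + 4 + 0 + 2 + 0 = 15.

15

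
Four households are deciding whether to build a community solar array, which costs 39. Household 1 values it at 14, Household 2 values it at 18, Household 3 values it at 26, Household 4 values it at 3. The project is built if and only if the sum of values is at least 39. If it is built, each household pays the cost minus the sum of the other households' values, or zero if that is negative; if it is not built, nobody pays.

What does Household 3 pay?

4

Total value 61 ≥ cost 39, so the project is built.
The other households' values sum to 35.
Cost minus that sum is 39 - 35 = 4.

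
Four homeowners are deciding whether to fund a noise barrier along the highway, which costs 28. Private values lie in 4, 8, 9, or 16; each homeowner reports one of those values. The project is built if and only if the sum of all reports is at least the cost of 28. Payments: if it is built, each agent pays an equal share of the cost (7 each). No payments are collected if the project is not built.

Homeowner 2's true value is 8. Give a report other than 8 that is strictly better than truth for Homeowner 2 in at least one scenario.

16

Suppose Homeowner 1 reports 4, Homeowner 3 reports 4 and Homeowner 4 reports 4.
Report 8: project not built, utility 0.
Report 16: project built, pays 7, utility 8 - 7 = 1.
So reporting 16 beats truth here (1 > 0).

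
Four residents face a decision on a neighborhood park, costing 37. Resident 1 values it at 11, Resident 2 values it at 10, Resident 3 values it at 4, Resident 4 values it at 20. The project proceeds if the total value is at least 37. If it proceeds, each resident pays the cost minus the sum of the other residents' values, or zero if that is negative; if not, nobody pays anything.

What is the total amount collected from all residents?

Total value 45 ≥ cost 37, so it is built.
Resident 1: others sum to 34; max(0, 37 - 34) = 3.
Resident 2: others sum to 35; max(0, 37 - 35) = 2.
Resident 3: others sum to 41; max(0, 37 - 41) = 0.
Resident 4: others sum to 25; max(0, 37 - 25) = 12.
Total collected = 3 + 2 + 0 + 12 = 17.

17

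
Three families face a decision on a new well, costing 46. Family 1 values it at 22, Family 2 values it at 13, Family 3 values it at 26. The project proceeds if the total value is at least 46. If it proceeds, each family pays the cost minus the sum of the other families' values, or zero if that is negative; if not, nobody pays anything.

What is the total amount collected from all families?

Total value 61 ≥ cost 46, so it is built.
Family 1: others sum to 39; max(0, 46 - 39) = 7.
Family 2: others sum to 48; max(0, 46 - 48) = 0.
Family 3: others sum to 35; max(0, 46 - 35) = 11.
Total collected = 7 + 0 + 11 = 18.

18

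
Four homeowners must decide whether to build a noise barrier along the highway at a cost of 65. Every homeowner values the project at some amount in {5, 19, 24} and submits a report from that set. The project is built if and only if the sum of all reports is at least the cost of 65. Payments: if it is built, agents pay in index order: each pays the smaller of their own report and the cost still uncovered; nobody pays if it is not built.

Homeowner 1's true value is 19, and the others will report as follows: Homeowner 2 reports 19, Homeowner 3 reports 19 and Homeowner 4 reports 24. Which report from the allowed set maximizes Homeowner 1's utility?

Report 5: project built, pays 5, utility 19 - 5 = 14.
Report 19: project built, pays 19, utility 19 - 19 = 0.
Report 24: project built, pays 24, utility 19 - 24 = -5.
The best choice is 5 with utility 14.

5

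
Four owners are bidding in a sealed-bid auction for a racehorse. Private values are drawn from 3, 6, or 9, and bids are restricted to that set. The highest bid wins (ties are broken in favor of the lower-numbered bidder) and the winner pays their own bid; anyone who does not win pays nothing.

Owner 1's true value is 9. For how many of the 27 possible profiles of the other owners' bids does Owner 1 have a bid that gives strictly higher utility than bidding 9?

Others bid (3, 3, 3): truth gives 0; bid 3 gives 6 > 0. Violating.
Others bid (3, 3, 6): truth gives 0; bid 6 gives 3 > 0. Violating.
Others bid (3, 6, 3): truth gives 0; bid 6 gives 3 > 0. Violating.
Others bid (3, 6, 6): truth gives 0; bid 6 gives 3 > 0. Violating.
Others bid (3, 3, 9): truth gives 0; no alternative beats it.
Others bid (3, 6, 9): truth gives 0; no alternative beats it.
(Checking all 27 profiles: 8 have a profitable deviation, 19 do not.)

8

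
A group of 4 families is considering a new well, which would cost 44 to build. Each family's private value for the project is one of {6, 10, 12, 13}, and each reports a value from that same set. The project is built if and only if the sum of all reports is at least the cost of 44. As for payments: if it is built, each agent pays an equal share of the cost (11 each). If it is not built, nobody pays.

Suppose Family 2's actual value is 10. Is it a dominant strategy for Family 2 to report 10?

No

Consider the case where Family 1 reports 10, Family 3 reports 12 and Family 4 reports 12.
Truthful report 10: project built, pays 11, utility 10 - 11 = -1.
Report 6 instead: project not built, utility 0.
Since 0 > -1, reporting 6 is strictly better here, so truthful reporting is not dominant.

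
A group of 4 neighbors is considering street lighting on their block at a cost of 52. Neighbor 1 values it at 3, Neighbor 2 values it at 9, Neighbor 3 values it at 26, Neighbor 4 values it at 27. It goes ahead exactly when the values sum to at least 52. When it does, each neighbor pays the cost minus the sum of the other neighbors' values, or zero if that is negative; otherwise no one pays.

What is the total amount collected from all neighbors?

Total value 65 ≥ cost 52, so it is built.
Neighbor 1: others sum to 62; max(0, 52 - 62) = 0.
Neighbor 2: others sum to 56; max(0, 52 - 56) = 0.
Neighbor 3: others sum to 39; max(0, 52 - 39) = 13.
Neighbor 4: others sum to 38; max(0, 52 - 38) = 14.
Total collected = 0 + 0 + 13 + 14 = 27.

27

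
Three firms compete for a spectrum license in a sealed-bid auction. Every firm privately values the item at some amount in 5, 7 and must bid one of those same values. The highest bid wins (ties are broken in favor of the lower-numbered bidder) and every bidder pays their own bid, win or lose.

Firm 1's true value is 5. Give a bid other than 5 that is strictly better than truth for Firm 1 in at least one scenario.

7

Suppose Firm 2 bids 5 and Firm 3 bids 7.
Bid 5: loses but pays 5, utility -5.
Bid 7: wins, pays 7, utility 5 - 7 = -2.
So bidding 7 beats truth here (-2 > -5).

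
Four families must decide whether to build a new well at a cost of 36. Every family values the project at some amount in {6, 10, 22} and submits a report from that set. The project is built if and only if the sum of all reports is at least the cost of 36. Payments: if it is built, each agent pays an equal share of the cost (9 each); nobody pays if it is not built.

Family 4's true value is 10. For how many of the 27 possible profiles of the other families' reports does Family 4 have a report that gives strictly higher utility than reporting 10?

Others report (6, 6, 6): truth gives 0; report 22 gives 1 > 0. Violating.
Others report (6, 6, 10): truth gives 0; report 22 gives 1 > 0. Violating.
Others report (6, 10, 6): truth gives 0; report 22 gives 1 > 0. Violating.
Others report (10, 6, 6): truth gives 0; report 22 gives 1 > 0. Violating.
Others report (6, 6, 22): truth gives 1; no alternative beats it.
Others report (6, 10, 10): truth gives 1; no alternative beats it.
(Checking all 27 profiles: 4 have a profitable deviation, 23 do not.)

4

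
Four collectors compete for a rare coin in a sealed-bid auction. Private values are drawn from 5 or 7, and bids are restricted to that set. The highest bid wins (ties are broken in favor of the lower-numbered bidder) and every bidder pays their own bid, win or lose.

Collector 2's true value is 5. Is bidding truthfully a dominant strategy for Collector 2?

Consider the case where Collector 1 bids 5, Collector 3 bids 5 and Collector 4 bids 5.
Truthful bid 5: loses but pays 5, utility -5.
Bid 7 instead: wins, pays 7, utility 5 - 7 = -2.
Since -2 > -5, bidding 7 is strictly better here, so truthful bidding is not dominant.

No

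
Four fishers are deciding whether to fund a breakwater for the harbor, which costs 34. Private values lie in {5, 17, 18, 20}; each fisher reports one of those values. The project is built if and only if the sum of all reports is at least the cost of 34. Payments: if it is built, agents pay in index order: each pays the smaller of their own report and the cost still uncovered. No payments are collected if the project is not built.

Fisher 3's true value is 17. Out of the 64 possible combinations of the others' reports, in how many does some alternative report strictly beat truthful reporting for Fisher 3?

21

Others report (5, 5, 20): truth gives 0; report 5 gives 12 > 0. Violating.
Others report (5, 17, 17): truth gives 5; report 5 gives 12 > 5. Violating.
Others report (5, 17, 18): truth gives 5; report 5 gives 12 > 5. Violating.
Others report (5, 17, 20): truth gives 5; report 5 gives 12 > 5. Violating.
Others report (5, 5, 5): truth gives 0; no alternative beats it.
Others report (5, 5, 17): truth gives 0; no alternative beats it.
(Checking all 64 profiles: 21 have a profitable deviation, 43 do not.)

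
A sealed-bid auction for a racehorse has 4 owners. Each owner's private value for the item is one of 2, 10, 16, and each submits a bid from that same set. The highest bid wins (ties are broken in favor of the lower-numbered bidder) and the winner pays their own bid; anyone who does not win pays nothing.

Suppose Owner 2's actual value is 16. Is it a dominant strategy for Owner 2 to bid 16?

No

Consider the case where Owner 1 bids 2, Owner 3 bids 2 and Owner 4 bids 2.
Truthful bid 16: wins, pays 16, utility 16 - 16 = 0.
Bid 10 instead: wins, pays 10, utility 16 - 10 = 6.
Since 6 > 0, bidding 10 is strictly better here, so truthful bidding is not dominant.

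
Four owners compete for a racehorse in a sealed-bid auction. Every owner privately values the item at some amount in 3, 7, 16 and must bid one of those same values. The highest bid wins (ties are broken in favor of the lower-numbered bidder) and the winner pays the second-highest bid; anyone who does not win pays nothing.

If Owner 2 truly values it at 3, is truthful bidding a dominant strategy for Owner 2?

Yes

Check each profile of the others' bids and compare truth against every alternative bid.
Others bid (3, 3, 7): truth gives 0, best alternative gives -4.
Others bid (3, 7, 3): truth gives 0, best alternative gives -4.
Others bid (3, 7, 7): truth gives 0, best alternative gives -4.
Others bid (3, 3, 3): truth gives 0, best alternative gives 0.
Others bid (3, 3, 16): truth gives 0, best alternative gives 0.
Others bid (3, 7, 16): truth gives 0, best alternative gives 0.
(Remaining 21 profiles checked similarly; truth is weakly best in each.)
In every case the truthful bid is at least as good as any alternative, so it is a dominant strategy.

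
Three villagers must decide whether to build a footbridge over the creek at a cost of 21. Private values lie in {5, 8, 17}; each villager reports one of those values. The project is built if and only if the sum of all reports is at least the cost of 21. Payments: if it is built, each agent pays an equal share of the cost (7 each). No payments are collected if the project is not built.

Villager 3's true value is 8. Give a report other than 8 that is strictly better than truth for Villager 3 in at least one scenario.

Suppose Villager 1 reports 5 and Villager 2 reports 5.
Report 8: project not built, utility 0.
Report 17: project built, pays 7, utility 8 - 7 = 1.
So reporting 17 beats truth here (1 > 0).

17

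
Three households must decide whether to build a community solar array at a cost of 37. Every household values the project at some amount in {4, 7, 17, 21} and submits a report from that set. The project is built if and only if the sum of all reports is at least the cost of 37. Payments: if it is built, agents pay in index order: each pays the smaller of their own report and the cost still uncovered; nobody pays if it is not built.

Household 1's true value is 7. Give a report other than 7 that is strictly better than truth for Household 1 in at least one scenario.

Suppose Household 2 reports 17 and Household 3 reports 17.
Report 7: project built, pays 7, utility 7 - 7 = 0.
Report 4: project built, pays 4, utility 7 - 4 = 3.
So reporting 4 beats truth here (3 > 0).

4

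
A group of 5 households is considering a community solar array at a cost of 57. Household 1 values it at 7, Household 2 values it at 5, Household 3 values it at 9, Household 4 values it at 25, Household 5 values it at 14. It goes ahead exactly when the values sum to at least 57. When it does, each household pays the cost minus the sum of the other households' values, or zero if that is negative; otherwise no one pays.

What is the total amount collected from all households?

Total value 60 ≥ cost 57, so it is built.
Household 1: others sum to 53; max(0, 57 - 53) = 4.
Household 2: others sum to 55; max(0, 57 - 55) = 2.
Household 3: others sum to 51; max(0, 57 - 51) = 6.
Household 4: others sum to 35; max(0, 57 - 35) = 22.
Household 5: others sum to 46; max(0, 57 - 46) = 11.
Total collected = 4 + 2 + 6 + 22 + 11 = 45.

45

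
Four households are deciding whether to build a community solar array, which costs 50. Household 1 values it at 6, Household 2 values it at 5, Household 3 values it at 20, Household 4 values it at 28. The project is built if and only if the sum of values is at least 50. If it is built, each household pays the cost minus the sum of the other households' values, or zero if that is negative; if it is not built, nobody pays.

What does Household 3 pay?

Total value 59 ≥ cost 50, so the project is built.
The other households' values sum to 39.
Cost minus that sum is 50 - 39 = 11.

11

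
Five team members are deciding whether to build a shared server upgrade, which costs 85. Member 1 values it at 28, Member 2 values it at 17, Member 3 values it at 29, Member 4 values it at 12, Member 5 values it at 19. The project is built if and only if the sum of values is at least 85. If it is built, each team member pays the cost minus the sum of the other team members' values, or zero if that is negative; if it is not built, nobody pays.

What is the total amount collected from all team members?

17

Total value 105 ≥ cost 85, so it is built.
Member 1: others sum to 77; max(0, 85 - 77) = 8.
Member 2: others sum to 88; max(0, 85 - 88) = 0.
Member 3: others sum to 76; max(0, 85 - 76) = 9.
Member 4: others sum to 93; max(0, 85 - 93) = 0.
Member 5: others sum to 86; max(0, 85 - 86) = 0.
Total collected = 8 + 0 + 9 + 0 + 0 = 17.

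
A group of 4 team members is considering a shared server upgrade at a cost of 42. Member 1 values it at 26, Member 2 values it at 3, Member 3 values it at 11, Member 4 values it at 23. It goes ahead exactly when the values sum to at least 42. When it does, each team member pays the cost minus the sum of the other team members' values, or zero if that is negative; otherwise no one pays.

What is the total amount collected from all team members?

7

Total value 63 ≥ cost 42, so it is built.
Member 1: others sum to 37; max(0, 42 - 37) = 5.
Member 2: others sum to 60; max(0, 42 - 60) = 0.
Member 3: others sum to 52; max(0, 42 - 52) = 0.
Member 4: others sum to 40; max(0, 42 - 40) = 2.
Total collected = 5 + 0 + 0 + 2 = 7.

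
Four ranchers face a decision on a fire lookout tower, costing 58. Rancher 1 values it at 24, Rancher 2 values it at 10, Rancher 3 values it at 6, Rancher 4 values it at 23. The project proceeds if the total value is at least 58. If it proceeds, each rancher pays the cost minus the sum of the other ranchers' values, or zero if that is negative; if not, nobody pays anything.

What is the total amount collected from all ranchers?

43

Total value 63 ≥ cost 58, so it is built.
Rancher 1: others sum to 39; max(0, 58 - 39) = 19.
Rancher 2: others sum to 53; max(0, 58 - 53) = 5.
Rancher 3: others sum to 57; max(0, 58 - 57) = 1.
Rancher 4: others sum to 40; max(0, 58 - 40) = 18.
Total collected = 19 + 5 + 1 + 18 = 43.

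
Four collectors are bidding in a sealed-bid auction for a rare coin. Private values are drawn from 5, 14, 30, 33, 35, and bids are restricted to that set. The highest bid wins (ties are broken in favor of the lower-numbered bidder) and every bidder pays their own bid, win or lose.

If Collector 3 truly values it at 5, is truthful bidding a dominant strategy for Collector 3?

Check each profile of the others' bids and compare truth against every alternative bid.
Others bid (5, 5, 30): truth gives -5, best alternative gives -14.
Others bid (5, 5, 33): truth gives -5, best alternative gives -14.
Others bid (5, 5, 35): truth gives -5, best alternative gives -14.
Others bid (5, 14, 5): truth gives -5, best alternative gives -14.
Others bid (5, 14, 14): truth gives -5, best alternative gives -14.
Others bid (5, 14, 30): truth gives -5, best alternative gives -14.
(Remaining 119 profiles checked similarly; truth is weakly best in each.)
In every case the truthful bid is at least as good as any alternative, so it is a dominant strategy.

Yes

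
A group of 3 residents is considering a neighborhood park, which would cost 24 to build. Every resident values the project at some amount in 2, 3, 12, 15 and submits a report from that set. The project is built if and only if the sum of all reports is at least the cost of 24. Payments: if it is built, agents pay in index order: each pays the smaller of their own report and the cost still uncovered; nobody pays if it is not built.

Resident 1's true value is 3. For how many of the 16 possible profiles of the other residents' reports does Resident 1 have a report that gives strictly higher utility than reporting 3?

Others report (12, 12): truth gives 0; report 2 gives 1 > 0. Violating.
Others report (12, 15): truth gives 0; report 2 gives 1 > 0. Violating.
Others report (15, 12): truth gives 0; report 2 gives 1 > 0. Violating.
Others report (15, 15): truth gives 0; report 2 gives 1 > 0. Violating.
Others report (2, 2): truth gives 0; no alternative beats it.
Others report (2, 3): truth gives 0; no alternative beats it.
(Checking all 16 profiles: 4 have a profitable deviation, 12 do not.)

4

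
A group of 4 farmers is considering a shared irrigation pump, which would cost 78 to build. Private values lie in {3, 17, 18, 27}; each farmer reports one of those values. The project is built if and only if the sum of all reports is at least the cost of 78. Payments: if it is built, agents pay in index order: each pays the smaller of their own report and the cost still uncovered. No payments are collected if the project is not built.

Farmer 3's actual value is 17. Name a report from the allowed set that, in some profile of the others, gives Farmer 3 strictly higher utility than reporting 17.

3

Suppose Farmer 1 reports 27, Farmer 2 reports 27 and Farmer 4 reports 27.
Report 17: project built, pays 17, utility 17 - 17 = 0.
Report 3: project built, pays 3, utility 17 - 3 = 14.
So reporting 3 beats truth here (14 > 0).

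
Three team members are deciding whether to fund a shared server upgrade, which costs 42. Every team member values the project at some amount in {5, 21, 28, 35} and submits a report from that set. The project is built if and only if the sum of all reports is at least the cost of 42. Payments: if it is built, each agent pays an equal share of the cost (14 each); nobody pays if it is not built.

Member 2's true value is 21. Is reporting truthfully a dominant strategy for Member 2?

Consider the case where Member 1 reports 5 and Member 3 reports 5.
Truthful report 21: project not built, utility 0.
Report 35 instead: project built, pays 14, utility 21 - 14 = 7.
Since 7 > 0, reporting 35 is strictly better here, so truthful reporting is not dominant.

No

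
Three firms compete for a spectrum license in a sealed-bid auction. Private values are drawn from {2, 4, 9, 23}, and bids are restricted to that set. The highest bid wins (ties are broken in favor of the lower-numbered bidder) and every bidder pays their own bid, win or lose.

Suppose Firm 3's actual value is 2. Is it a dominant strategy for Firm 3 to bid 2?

Check each profile of the others' bids and compare truth against every alternative bid.
Others bid (2, 4): truth gives -2, best alternative gives -4.
Others bid (2, 9): truth gives -2, best alternative gives -4.
Others bid (2, 23): truth gives -2, best alternative gives -4.
Others bid (4, 2): truth gives -2, best alternative gives -4.
Others bid (4, 4): truth gives -2, best alternative gives -4.
Others bid (4, 9): truth gives -2, best alternative gives -4.
(Remaining 10 profiles checked similarly; truth is weakly best in each.)
In every case the truthful bid is at least as good as any alternative, so it is a dominant strategy.

Yes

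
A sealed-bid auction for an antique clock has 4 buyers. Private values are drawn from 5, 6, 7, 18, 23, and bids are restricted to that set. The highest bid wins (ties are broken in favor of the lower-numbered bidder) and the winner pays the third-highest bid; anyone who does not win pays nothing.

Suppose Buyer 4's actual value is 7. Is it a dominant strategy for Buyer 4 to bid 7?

No

Consider the case where Buyer 1 bids 5, Buyer 2 bids 5 and Buyer 3 bids 7.
Truthful bid 7: loses, pays 0, utility 0.
Bid 18 instead: wins, pays 5, utility 7 - 5 = 2.
Since 2 > 0, bidding 18 is strictly better here, so truthful bidding is not dominant.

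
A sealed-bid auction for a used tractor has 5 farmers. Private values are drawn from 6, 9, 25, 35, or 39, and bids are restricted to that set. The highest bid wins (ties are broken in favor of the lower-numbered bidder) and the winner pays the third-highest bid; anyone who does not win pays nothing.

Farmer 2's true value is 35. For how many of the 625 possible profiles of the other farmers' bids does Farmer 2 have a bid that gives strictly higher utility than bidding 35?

Others bid (6, 6, 6, 39): truth gives 0; bid 39 gives 29 > 0. Violating.
Others bid (6, 6, 9, 39): truth gives 0; bid 39 gives 26 > 0. Violating.
Others bid (6, 6, 25, 39): truth gives 0; bid 39 gives 10 > 0. Violating.
Others bid (6, 6, 39, 6): truth gives 0; bid 39 gives 29 > 0. Violating.
Others bid (6, 6, 6, 6): truth gives 29; no alternative beats it.
Others bid (6, 6, 6, 9): truth gives 29; no alternative beats it.
(Checking all 625 profiles: 108 have a profitable deviation, 517 do not.)

108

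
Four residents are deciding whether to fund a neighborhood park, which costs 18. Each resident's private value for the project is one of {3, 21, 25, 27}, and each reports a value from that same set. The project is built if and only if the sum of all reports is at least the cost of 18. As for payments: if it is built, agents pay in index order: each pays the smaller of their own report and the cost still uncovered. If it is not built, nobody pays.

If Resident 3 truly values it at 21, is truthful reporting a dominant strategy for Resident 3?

No

Consider the case where Resident 1 reports 3, Resident 2 reports 3 and Resident 4 reports 21.
Truthful report 21: project built, pays 12, utility 21 - 12 = 9.
Report 3 instead: project built, pays 3, utility 21 - 3 = 18.
Since 18 > 9, reporting 3 is strictly better here, so truthful reporting is not dominant.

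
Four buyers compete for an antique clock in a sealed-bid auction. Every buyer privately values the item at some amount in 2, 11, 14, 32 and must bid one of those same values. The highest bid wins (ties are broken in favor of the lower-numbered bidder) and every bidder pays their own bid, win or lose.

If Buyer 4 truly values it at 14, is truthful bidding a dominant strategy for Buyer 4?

Consider the case where Buyer 1 bids 2, Buyer 2 bids 2 and Buyer 3 bids 2.
Truthful bid 14: wins, pays 14, utility 14 - 14 = 0.
Bid 11 instead: wins, pays 11, utility 14 - 11 = 3.
Since 3 > 0, bidding 11 is strictly better here, so truthful bidding is not dominant.

No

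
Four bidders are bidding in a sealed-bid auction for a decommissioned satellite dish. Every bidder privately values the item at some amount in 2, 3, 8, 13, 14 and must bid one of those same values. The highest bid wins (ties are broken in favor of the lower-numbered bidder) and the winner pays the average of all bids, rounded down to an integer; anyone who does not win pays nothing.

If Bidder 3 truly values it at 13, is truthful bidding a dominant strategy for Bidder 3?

No

Consider the case where Bidder 1 bids 2, Bidder 2 bids 2 and Bidder 4 bids 2.
Truthful bid 13: wins, pays 4, utility 13 - 4 = 9.
Bid 3 instead: wins, pays 2, utility 13 - 2 = 11.
Since 11 > 9, bidding 3 is strictly better here, so truthful bidding is not dominant.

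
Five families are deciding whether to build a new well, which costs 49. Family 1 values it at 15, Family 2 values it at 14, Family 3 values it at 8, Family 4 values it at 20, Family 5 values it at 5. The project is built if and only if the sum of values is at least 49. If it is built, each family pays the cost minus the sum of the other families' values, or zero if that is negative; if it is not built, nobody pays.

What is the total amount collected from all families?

10

Total value 62 ≥ cost 49, so it is built.
Family 1: others sum to 47; max(0, 49 - 47) = 2.
Family 2: others sum to 48; max(0, 49 - 48) = 1.
Family 3: others sum to 54; max(0, 49 - 54) = 0.
Family 4: others sum to 42; max(0, 49 - 42) = 7.
Family 5: others sum to 57; max(0, 49 - 57) = 0.
Total collected = 2 + 1 + 0 + 7 + 0 = 10.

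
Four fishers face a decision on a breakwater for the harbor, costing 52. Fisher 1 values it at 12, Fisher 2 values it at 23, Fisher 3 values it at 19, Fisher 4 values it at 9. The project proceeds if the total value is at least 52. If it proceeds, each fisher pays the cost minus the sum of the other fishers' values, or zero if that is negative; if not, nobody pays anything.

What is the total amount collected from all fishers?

21

Total value 63 ≥ cost 52, so it is built.
Fisher 1: others sum to 51; max(0, 52 - 51) = 1.
Fisher 2: others sum to 40; max(0, 52 - 40) = 12.
Fisher 3: others sum to 44; max(0, 52 - 44) = 8.
Fisher 4: others sum to 54; max(0, 52 - 54) = 0.
Total collected = 1 + 12 + 8 + 0 = 21.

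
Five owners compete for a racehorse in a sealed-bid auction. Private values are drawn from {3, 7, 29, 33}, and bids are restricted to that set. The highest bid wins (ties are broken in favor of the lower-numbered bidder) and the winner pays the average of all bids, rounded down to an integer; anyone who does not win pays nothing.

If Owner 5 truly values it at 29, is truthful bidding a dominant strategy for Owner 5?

Consider the case where Owner 1 bids 3, Owner 2 bids 3, Owner 3 bids 3 and Owner 4 bids 3.
Truthful bid 29: wins, pays 8, utility 29 - 8 = 21.
Bid 7 instead: wins, pays 3, utility 29 - 3 = 26.
Since 26 > 21, bidding 7 is strictly better here, so truthful bidding is not dominant.

No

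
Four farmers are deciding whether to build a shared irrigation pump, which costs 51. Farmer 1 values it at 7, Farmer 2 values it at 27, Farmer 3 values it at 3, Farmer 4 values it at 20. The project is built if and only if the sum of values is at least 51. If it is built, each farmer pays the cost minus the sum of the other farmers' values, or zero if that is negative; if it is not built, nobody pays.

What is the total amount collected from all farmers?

Total value 57 ≥ cost 51, so it is built.
Farmer 1: others sum to 50; max(0, 51 - 50) = 1.
Farmer 2: others sum to 30; max(0, 51 - 30) = 21.
Farmer 3: others sum to 54; max(0, 51 - 54) = 0.
Farmer 4: others sum to 37; max(0, 51 - 37) = 14.
Total collected = 1 + 21 + 0 + 14 = 36.

36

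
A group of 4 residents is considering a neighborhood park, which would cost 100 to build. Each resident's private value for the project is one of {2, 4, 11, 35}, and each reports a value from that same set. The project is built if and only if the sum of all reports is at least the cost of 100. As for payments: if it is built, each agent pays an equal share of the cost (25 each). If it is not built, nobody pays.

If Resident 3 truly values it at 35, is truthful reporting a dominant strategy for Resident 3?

Check each profile of the others' reports and compare truth against every alternative report.
Others report (2, 35, 35): truth gives 10, best alternative gives 0.
Others report (4, 35, 35): truth gives 10, best alternative gives 0.
Others report (11, 35, 35): truth gives 10, best alternative gives 0.
Others report (35, 2, 35): truth gives 10, best alternative gives 0.
Others report (35, 4, 35): truth gives 10, best alternative gives 0.
Others report (35, 11, 35): truth gives 10, best alternative gives 0.
(Remaining 58 profiles checked similarly; truth is weakly best in each.)
In every case the truthful report is at least as good as any alternative, so it is a dominant strategy.

Yes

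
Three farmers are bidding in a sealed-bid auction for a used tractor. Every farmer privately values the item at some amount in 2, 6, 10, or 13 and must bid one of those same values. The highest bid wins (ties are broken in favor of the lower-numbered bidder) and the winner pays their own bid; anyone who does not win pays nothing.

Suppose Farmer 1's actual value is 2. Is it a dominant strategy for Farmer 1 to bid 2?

Yes

Check each profile of the others' bids and compare truth against every alternative bid.
Others bid (2, 2): truth gives 0, best alternative gives -4.
Others bid (2, 6): truth gives 0, best alternative gives -4.
Others bid (6, 2): truth gives 0, best alternative gives -4.
Others bid (6, 6): truth gives 0, best alternative gives -4.
Others bid (2, 10): truth gives 0, best alternative gives 0.
Others bid (2, 13): truth gives 0, best alternative gives 0.
(Remaining 10 profiles checked similarly; truth is weakly best in each.)
In every case the truthful bid is at least as good as any alternative, so it is a dominant strategy.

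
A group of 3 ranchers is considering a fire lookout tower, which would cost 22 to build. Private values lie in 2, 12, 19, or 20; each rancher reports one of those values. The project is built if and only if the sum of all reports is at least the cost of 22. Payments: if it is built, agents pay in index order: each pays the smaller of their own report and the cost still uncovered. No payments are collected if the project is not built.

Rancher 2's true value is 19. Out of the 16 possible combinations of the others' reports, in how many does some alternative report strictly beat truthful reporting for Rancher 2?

Others report (2, 12): truth gives 0; report 12 gives 7 > 0. Violating.
Others report (2, 19): truth gives 0; report 2 gives 17 > 0. Violating.
Others report (2, 20): truth gives 0; report 2 gives 17 > 0. Violating.
Others report (12, 12): truth gives 9; report 2 gives 17 > 9. Violating.
Others report (2, 2): truth gives 0; no alternative beats it.
Others report (12, 2): truth gives 9; no alternative beats it.
(Checking all 16 profiles: 10 have a profitable deviation, 6 do not.)

10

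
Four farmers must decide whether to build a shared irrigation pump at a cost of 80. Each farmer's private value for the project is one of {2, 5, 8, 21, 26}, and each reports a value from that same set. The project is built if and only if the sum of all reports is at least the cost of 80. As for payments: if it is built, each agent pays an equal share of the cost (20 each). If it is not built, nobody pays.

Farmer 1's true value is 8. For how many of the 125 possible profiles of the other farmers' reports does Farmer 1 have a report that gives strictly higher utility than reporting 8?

Others report (21, 26, 26): truth gives -12; report 2 gives 0 > -12. Violating.
Others report (26, 21, 26): truth gives -12; report 2 gives 0 > -12. Violating.
Others report (26, 26, 21): truth gives -12; report 2 gives 0 > -12. Violating.
Others report (2, 2, 2): truth gives 0; no alternative beats it.
Others report (2, 2, 5): truth gives 0; no alternative beats it.
(Checking all 125 profiles: 3 have a profitable deviation, 122 do not.)

3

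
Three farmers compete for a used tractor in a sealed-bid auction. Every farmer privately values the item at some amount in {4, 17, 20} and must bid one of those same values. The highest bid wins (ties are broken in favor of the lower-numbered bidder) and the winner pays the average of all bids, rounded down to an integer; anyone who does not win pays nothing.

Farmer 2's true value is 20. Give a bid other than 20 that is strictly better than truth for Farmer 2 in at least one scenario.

Suppose Farmer 1 bids 4 and Farmer 3 bids 4.
Bid 20: wins, pays 9, utility 20 - 9 = 11.
Bid 17: wins, pays 8, utility 20 - 8 = 12.
So bidding 17 beats truth here (12 > 11).

17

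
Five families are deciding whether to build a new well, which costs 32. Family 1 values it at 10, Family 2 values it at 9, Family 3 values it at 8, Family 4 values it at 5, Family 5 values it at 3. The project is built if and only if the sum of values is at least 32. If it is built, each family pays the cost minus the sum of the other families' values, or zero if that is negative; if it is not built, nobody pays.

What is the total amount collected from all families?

20

Total value 35 ≥ cost 32, so it is built.
Family 1: others sum to 25; max(0, 32 - 25) = 7.
Family 2: others sum to 26; max(0, 32 - 26) = 6.
Family 3: others sum to 27; max(0, 32 - 27) = 5.
Family 4: others sum to 30; max(0, 32 - 30) = 2.
Family 5: others sum to 32; max(0, 32 - 32) = 0.
Total collected = 7 + 6 + 5 + 2 + 0 = 20.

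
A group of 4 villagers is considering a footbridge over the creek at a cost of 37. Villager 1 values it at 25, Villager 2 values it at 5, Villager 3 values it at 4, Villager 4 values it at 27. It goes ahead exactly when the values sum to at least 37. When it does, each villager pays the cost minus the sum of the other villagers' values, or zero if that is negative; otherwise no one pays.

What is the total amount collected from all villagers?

Total value 61 ≥ cost 37, so it is built.
Villager 1: others sum to 36; max(0, 37 - 36) = 1.
Villager 2: others sum to 56; max(0, 37 - 56) = 0.
Villager 3: others sum to 57; max(0, 37 - 57) = 0.
Villager 4: others sum to 34; max(0, 37 - 34) = 3.
Total collected = 1 + 0 + 0 + 3 = 4.

4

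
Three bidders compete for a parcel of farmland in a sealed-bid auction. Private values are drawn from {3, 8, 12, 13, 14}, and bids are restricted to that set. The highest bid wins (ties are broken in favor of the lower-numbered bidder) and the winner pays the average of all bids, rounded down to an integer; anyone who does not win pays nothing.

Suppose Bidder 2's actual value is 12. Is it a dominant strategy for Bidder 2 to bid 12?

Consider the case where Bidder 1 bids 3 and Bidder 3 bids 3.
Truthful bid 12: wins, pays 6, utility 12 - 6 = 6.
Bid 8 instead: wins, pays 4, utility 12 - 4 = 8.
Since 8 > 6, bidding 8 is strictly better here, so truthful bidding is not dominant.

No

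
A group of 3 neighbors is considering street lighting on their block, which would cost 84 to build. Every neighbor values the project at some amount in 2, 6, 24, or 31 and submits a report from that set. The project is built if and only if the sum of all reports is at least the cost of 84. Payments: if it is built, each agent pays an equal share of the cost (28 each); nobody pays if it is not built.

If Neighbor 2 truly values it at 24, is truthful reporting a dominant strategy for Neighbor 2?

Consider the case where Neighbor 1 reports 31 and Neighbor 3 reports 31.
Truthful report 24: project built, pays 28, utility 24 - 28 = -4.
Report 2 instead: project not built, utility 0.
Since 0 > -4, reporting 2 is strictly better here, so truthful reporting is not dominant.

No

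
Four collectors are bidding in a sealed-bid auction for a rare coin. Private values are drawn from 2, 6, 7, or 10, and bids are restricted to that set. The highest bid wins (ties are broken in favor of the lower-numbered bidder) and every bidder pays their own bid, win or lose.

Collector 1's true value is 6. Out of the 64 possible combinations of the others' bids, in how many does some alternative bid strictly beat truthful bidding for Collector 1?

57

Others bid (2, 2, 2): truth gives 0; bid 2 gives 4 > 0. Violating.
Others bid (2, 2, 7): truth gives -6; bid 7 gives -1 > -6. Violating.
Others bid (2, 2, 10): truth gives -6; bid 2 gives -2 > -6. Violating.
Others bid (2, 6, 7): truth gives -6; bid 7 gives -1 > -6. Violating.
Others bid (2, 2, 6): truth gives 0; no alternative beats it.
Others bid (2, 6, 2): truth gives 0; no alternative beats it.
(Checking all 64 profiles: 57 have a profitable deviation, 7 do not.)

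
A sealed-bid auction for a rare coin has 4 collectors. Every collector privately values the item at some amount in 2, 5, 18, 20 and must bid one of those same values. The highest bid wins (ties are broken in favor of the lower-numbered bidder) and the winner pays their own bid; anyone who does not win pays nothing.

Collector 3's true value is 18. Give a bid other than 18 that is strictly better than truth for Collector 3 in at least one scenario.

5

Suppose Collector 1 bids 2, Collector 2 bids 2 and Collector 4 bids 2.
Bid 18: wins, pays 18, utility 18 - 18 = 0.
Bid 5: wins, pays 5, utility 18 - 5 = 13.
So bidding 5 beats truth here (13 > 0).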